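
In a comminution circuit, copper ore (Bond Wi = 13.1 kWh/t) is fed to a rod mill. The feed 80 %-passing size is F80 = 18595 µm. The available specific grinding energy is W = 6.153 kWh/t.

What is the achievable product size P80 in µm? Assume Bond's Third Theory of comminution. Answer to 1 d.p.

W = 10·Wi·[P80^(−½) − F80^(−½)]
1/√P80 = 1/√F80 + W/(10·Wi)
  = 6.1530/(10·13.1) + 1/√18595 = 0.046969 + 0.007333 = 0.054303
P80 = (1/0.054303)² = 18.4153² = 339.12 µm

P80 = 339.1 µm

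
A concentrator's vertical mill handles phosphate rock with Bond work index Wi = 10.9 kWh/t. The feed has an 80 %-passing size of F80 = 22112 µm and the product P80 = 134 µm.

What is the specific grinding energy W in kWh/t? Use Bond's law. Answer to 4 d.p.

W = 10·Wi·[P80^(−½) − F80^(−½)]
1/√134 = 0.086387;  1/√22112 = 0.006725
W = 10·10.9·(0.086387 − 0.006725) = 8.6832 kWh/t

W = 8.6832 kWh/t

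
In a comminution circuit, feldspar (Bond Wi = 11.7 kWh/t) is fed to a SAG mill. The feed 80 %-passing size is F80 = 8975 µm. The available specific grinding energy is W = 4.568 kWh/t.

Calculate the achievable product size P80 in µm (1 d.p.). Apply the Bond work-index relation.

P80 = 406.5 µm

W = 10·Wi·(P80^(-½) − F80^(-½))
P80^-0.5 = F80^-0.5 + W/(10 Wi)
  = 4.5680/(10·11.7) + 1/√8975 = 0.039043 + 0.010556 = 0.049598
P80 = (1/0.049598)² = 20.1620² = 406.50 µm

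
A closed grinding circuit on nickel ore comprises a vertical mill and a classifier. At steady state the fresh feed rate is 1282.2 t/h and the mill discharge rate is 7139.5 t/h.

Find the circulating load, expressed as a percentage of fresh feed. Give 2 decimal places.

CL = 456.82 %

M = F + R at steady state, so:
R = M − F = 7139.5 − 1282.2 = 5857.3 t/h
CL = 100·R/F = 100·5857.3/1282.2 = 456.82 %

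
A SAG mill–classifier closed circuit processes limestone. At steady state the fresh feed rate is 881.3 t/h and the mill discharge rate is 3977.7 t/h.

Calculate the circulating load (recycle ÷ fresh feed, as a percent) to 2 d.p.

Steady state: M = F + R.
R = M − F = 3977.7 − 881.3 = 3096.4 t/h
CL = 100·R/F = 100·3096.4/881.3 = 351.34 %

CL = 351.34 %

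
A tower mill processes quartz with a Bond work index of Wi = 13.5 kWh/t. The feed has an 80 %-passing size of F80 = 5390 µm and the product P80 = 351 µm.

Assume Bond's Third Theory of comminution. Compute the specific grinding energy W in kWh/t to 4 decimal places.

W = 5.3669 kWh/t

W = 10 Wi (1/√P80 − 1/√F80)  [Bond]
1/√351 = 0.053376;  1/√5390 = 0.013621
W = 10·13.5·(0.053376 − 0.013621) = 5.3669 kWh/t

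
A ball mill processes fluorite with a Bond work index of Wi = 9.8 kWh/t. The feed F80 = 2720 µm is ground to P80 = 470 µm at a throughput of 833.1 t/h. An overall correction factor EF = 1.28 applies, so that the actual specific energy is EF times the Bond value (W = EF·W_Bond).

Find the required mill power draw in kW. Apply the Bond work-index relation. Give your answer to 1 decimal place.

Bond: W = 10·Wi·(1/√P80 − 1/√F80)
W = 10·9.8·(1/√470 − 1/√2720) = 10·9.8·(0.026952) = 2.6413 kWh/t
Apply correction: 2.6413 × 1.28 = 3.3809 kWh/t
P = W·T = 3.3809·833.1 = 2816.6 kW

P = 2816.6 kW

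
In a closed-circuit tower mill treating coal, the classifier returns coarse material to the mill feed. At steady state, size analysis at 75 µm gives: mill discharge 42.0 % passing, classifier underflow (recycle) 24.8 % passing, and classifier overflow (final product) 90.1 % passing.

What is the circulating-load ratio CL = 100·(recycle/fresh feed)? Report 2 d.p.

CL = 279.65 %

Two-product formula at 75 µm:
(1+r)·d = r·u + o ⇒ r = (o−d)/(d−u)
r = (90.1 − 42.0)/(42.0 − 24.8) = 48.1/17.2 = 2.7965
CL = 100·r = 279.65 %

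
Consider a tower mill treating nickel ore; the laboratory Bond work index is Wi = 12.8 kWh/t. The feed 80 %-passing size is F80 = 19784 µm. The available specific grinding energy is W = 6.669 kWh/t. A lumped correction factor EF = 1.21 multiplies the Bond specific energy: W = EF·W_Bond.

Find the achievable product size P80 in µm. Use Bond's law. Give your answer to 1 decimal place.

Bond:  W = 10 Wi (1/√P − 1/√F)
W_Bond = W / EF = 6.669 / 1.21 = 5.5116 kWh/t
P80^(−½) = W_Bond/(10 Wi) + F80^(−½)
  = 5.5116/(10·12.8) + 1/√19784 = 0.043059 + 0.007110 = 0.050169
P80 = (1/0.050169)² = 19.9327² = 397.31 µm

P80 = 397.3 µm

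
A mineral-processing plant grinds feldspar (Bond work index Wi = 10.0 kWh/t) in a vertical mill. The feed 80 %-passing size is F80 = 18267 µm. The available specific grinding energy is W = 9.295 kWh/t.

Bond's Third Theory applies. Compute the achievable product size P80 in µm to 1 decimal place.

P80 = 99.3 µm

Bond:  W = 10 Wi (1/√P − 1/√F)
P80^(−½) = W/(10 Wi) + F80^(−½)
  = 9.2950/(10·10.0) + 1/√18267 = 0.092950 + 0.007399 = 0.100349
P80 = (1/0.100349)² = 9.9652² = 99.31 µm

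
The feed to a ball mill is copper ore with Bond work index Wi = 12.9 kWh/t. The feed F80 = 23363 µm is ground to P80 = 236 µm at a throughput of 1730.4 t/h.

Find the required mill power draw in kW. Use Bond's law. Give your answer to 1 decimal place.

Bond:  W = 10 Wi (1/√P − 1/√F)
W = 10·12.9·(1/√236 − 1/√23363) = 10·12.9·(0.058552) = 7.5532 kWh/t
P_mill = W·ṁ = 7.5532·1730.4 = 13070.1 kW

P = 13070.1 kW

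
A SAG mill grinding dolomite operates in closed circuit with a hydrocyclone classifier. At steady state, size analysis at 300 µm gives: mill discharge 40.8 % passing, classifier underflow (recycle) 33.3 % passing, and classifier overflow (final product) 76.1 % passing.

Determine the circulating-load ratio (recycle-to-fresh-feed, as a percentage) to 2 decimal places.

CL = 470.67 %

Let r = R/F. Size balance at 300 µm:
d + r·d = r·u + o → r(d−u) = o−d
r = (76.1 − 40.8)/(40.8 − 33.3) = 35.3/7.5 = 4.7067
CL = 100·r = 470.67 %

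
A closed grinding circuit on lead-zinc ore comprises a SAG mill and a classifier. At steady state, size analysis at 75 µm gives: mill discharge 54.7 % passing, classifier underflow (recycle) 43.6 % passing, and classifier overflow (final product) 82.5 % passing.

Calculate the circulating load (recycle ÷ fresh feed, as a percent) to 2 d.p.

CL = 250.45 %

Classifier node, passing 75 µm:
(1+r)d = ru + o → r = (o−d)/(d−u)
r = (82.5 − 54.7)/(54.7 − 43.6) = 27.8/11.1 = 2.5045
CL = 100·r = 250.45 %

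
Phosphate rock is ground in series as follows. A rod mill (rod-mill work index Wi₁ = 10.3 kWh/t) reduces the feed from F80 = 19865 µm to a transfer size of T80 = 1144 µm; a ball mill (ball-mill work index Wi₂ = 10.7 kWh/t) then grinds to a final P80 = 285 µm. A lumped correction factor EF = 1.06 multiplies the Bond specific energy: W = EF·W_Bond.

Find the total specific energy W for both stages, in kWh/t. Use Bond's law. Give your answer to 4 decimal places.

W = 5.8184 kWh/t

Bond: W = 10·Wi·(1/√P80 − 1/√F80)
Stage 1 (19865→1144 µm, Wi₁=10.3): W₁ = 10·10.3·(0.029566 − 0.007095) = 2.3145 kWh/t
Stage 2 (1144→285 µm, Wi₂=10.7): W₂ = 10·10.7·(0.059235 − 0.029566) = 3.1746 kWh/t
W = W₁ + W₂ = 2.3145 + 3.1746 = 5.4891 kWh/t
Apply correction: 5.4891 × 1.06 = 5.8184 kWh/t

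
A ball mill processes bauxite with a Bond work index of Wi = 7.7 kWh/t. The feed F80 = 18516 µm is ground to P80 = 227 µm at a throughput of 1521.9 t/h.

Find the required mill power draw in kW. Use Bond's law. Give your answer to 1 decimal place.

Bond:  W = 10 Wi (1/√P − 1/√F)
W = 10·7.7·(1/√227 − 1/√18516) = 10·7.7·(0.059023) = 4.5448 kWh/t
Power = W × throughput = 4.5448 kWh/t × 1521.9 t/h = 6916.7 kW

P = 6916.7 kW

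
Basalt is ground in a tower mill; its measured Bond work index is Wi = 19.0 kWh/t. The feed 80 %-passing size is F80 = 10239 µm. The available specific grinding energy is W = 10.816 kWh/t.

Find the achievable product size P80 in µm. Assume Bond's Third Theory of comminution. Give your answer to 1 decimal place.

P80 = 224.0 µm

W = 10 Wi (P80^-0.5 − F80^-0.5)
P80^(−½) = W/(10 Wi) + F80^(−½)
  = 10.8160/(10·19.0) + 1/√10239 = 0.056926 + 0.009883 = 0.066809
P80 = (1/0.066809)² = 14.9681² = 224.04 µm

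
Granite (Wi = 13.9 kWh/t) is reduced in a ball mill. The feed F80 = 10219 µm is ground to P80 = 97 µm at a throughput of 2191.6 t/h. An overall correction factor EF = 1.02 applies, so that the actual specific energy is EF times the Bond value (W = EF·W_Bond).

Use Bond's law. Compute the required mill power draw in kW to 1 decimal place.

W = 10 Wi (1/√P80 − 1/√F80)  [Bond]
W = 10·13.9·(1/√97 − 1/√10219) = 10·13.9·(0.091642) = 12.7383 kWh/t
W_actual = 1.02 × 12.7383 = 12.9931 kWh/t
Power = W × throughput = 12.9931 kWh/t × 2191.6 t/h = 28475.6 kW

P = 28475.6 kW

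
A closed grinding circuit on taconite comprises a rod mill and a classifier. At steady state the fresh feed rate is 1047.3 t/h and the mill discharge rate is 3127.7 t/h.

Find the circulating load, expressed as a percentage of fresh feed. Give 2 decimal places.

Mill node: discharge = fresh + recycle.
R = M − F = 3127.7 − 1047.3 = 2080.4 t/h
CL = 100·R/F = 100·2080.4/1047.3 = 198.64 %

CL = 198.64 %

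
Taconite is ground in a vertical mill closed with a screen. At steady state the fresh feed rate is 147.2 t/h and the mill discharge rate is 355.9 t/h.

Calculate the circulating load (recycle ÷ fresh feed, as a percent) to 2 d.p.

Discharge = new feed + return, hence
R = M − F = 355.9 − 147.2 = 208.7 t/h
CL = 100·R/F = 100·208.7/147.2 = 141.78 %

CL = 141.78 %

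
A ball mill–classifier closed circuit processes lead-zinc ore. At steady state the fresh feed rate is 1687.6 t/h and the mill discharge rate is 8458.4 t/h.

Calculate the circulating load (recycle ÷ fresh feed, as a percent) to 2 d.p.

CL = 401.21 %

Steady state: M = F + R.
R = M − F = 8458.4 − 1687.6 = 6770.8 t/h
CL = 100·R/F = 100·6770.8/1687.6 = 401.21 %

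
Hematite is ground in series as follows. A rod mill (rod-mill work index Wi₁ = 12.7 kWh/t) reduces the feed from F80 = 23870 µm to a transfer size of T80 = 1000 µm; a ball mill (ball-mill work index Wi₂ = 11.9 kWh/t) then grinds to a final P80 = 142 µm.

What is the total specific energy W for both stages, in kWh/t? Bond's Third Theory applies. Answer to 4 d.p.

W = 9.4172 kWh/t

W = 10·Wi·(P80^(-½) − F80^(-½))
Stage 1 (23870→1000 µm, Wi₁=12.7): W₁ = 10·12.7·(0.031623 − 0.006473) = 3.1941 kWh/t
Stage 2 (1000→142 µm, Wi₂=11.9): W₂ = 10·11.9·(0.083918 − 0.031623) = 6.2231 kWh/t
W = W₁ + W₂ = 3.1941 + 6.2231 = 9.4172 kWh/t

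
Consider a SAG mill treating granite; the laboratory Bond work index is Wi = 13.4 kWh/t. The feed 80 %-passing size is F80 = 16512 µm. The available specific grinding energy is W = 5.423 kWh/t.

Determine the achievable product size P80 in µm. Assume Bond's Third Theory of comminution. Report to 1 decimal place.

P80 = 429.5 µm

W_Bond = 10·Wi·(1/√P₈₀ − 1/√F₈₀)
P80^(−½) = W/(10 Wi) + F80^(−½)
  = 5.4230/(10·13.4) + 1/√16512 = 0.040470 + 0.007782 = 0.048252
P80 = (1/0.048252)² = 20.7244² = 429.50 µm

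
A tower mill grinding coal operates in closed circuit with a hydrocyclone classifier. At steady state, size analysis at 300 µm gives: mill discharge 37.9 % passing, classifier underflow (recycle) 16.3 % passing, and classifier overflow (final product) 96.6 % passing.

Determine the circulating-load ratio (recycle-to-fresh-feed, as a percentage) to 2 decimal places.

Classifier node, passing 300 µm:
(1+r)d = ru + o → r = (o−d)/(d−u)
r = (96.6 − 37.9)/(37.9 − 16.3) = 58.7/21.6 = 2.7176
CL = 100·r = 271.76 %

CL = 271.76 %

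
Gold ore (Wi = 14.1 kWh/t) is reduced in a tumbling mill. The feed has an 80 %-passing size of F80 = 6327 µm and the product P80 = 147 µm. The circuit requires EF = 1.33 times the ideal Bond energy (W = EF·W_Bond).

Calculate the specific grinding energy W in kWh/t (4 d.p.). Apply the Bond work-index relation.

W = 13.1096 kWh/t

W = 10 Wi (1/√P80 − 1/√F80)  [Bond]
1/√147 = 0.082479;  1/√6327 = 0.012572
W = 10·14.1·(0.082479 − 0.012572) = 9.8568 kWh/t
Corrected W = EF·W_Bond = 1.33·9.8568 = 13.1096 kWh/t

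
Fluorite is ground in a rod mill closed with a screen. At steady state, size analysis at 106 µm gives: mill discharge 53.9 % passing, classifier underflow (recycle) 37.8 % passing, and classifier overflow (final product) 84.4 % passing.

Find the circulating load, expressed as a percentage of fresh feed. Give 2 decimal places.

Two-product formula at 106 µm:
(1+r)d = ru + o → r = (o−d)/(d−u)
r = (84.4 − 53.9)/(53.9 − 37.8) = 30.5/16.1 = 1.8944
CL = 100·r = 189.44 %

CL = 189.44 %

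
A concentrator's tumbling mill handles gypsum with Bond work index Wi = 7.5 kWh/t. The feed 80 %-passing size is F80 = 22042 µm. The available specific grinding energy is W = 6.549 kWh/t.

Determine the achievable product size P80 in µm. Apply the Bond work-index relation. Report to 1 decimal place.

P80 = 113.0 µm

W = 10 Wi / √P80 − 10 Wi / √F80
⇒ 1/√P80 = W/(10·Wi) + 1/√F80
  = 6.5490/(10·7.5) + 1/√22042 = 0.087320 + 0.006736 = 0.094056
P80 = (1/0.094056)² = 10.6320² = 113.04 µm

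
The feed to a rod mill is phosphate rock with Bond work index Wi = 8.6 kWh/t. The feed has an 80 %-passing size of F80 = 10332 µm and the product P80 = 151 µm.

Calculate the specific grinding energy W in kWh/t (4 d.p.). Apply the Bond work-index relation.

W_Bond = 10·Wi·(1/√P₈₀ − 1/√F₈₀)
1/√151 = 0.081379;  1/√10332 = 0.009838
W = 10·8.6·(0.081379 − 0.009838) = 6.1525 kWh/t

W = 6.1525 kWh/t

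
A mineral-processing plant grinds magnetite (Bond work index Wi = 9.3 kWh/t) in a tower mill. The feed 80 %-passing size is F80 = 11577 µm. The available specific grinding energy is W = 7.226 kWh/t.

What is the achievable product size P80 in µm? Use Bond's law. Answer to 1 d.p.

Bond:  W = 10 Wi (1/√P − 1/√F)
1/√P80 = 1/√F80 + W/(10·Wi)
  = 7.2260/(10·9.3) + 1/√11577 = 0.077699 + 0.009294 = 0.086993
P80 = (1/0.086993)² = 11.4952² = 132.14 µm

P80 = 132.1 µm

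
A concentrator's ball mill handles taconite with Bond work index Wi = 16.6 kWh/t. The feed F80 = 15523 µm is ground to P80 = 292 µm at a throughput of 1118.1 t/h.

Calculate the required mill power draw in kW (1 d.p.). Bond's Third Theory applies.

Bond: W = 10·Wi·(1/√P80 − 1/√F80)
W = 10·16.6·(1/√292 − 1/√15523) = 10·16.6·(0.050494) = 8.3821 kWh/t
P_mill = W·ṁ = 8.3821·1118.1 = 9372.0 kW

P = 9372.0 kW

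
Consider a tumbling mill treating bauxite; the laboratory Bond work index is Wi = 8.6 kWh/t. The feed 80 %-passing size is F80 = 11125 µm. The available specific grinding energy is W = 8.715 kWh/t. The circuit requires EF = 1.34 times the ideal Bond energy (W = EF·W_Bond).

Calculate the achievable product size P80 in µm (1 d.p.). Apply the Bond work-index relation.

P80 = 138.1 µm

Bond:  W = 10 Wi (1/√P − 1/√F)
W_Bond = W / EF = 8.715 / 1.34 = 6.5037 kWh/t
⇒ 1/√P80 = W_Bond/(10·Wi) + 1/√F80
  = 6.5037/(10·8.6) + 1/√11125 = 0.075625 + 0.009481 = 0.085106
P80 = (1/0.085106)² = 11.7501² = 138.06 µm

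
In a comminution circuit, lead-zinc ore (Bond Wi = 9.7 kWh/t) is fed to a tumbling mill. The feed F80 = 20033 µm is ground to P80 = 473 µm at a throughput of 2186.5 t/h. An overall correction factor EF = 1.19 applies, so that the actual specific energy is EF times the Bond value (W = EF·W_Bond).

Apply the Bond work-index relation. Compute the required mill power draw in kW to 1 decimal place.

Bond: W = 10·Wi·(1/√P80 − 1/√F80)
W = 10·9.7·(1/√473 − 1/√20033) = 10·9.7·(0.038915) = 3.7747 kWh/t
W_actual = 1.19 × 3.7747 = 4.4919 kWh/t
Mill draw = 4.4919 × 2186.5 = 9821.6 kW

P = 9821.6 kW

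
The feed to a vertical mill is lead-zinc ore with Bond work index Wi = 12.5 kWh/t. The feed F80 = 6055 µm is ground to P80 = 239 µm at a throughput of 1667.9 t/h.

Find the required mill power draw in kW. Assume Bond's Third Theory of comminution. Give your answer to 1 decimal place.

P = 10806.6 kW

W = 10·Wi·[P80^(−½) − F80^(−½)]
W = 10·12.5·(1/√239 − 1/√6055) = 10·12.5·(0.051833) = 6.4792 kWh/t
Power = W × throughput = 6.4792 kWh/t × 1667.9 t/h = 10806.6 kW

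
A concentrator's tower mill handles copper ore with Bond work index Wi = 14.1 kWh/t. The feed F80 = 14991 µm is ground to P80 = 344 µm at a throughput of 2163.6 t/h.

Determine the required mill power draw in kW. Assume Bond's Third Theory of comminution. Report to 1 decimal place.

W = 10·Wi·(P80^(-½) − F80^(-½))
W = 10·14.1·(1/√344 − 1/√14991) = 10·14.1·(0.045749) = 6.4506 kWh/t
P_mill = W·ṁ = 6.4506·2163.6 = 13956.5 kW

P = 13956.5 kW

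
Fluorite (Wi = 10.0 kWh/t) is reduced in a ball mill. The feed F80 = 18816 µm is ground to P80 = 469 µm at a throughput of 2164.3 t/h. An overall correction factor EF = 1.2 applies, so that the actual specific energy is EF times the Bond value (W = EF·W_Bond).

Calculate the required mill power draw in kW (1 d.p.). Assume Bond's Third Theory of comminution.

P = 10099.2 kW

W = 10 Wi (1/√P80 − 1/√F80)  [Bond]
W = 10·10.0·(1/√469 − 1/√18816) = 10·10.0·(0.038886) = 3.8886 kWh/t
Apply correction: 3.8886 × 1.2 = 4.6663 kWh/t
Power = W × throughput = 4.6663 kWh/t × 2164.3 t/h = 10099.2 kW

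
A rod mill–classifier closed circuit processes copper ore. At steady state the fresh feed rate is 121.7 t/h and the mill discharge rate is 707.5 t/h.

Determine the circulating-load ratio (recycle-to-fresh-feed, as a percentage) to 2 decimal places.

Discharge = new feed + return, hence
R = M − F = 707.5 − 121.7 = 585.8 t/h
CL = 100·R/F = 100·585.8/121.7 = 481.35 %

CL = 481.35 %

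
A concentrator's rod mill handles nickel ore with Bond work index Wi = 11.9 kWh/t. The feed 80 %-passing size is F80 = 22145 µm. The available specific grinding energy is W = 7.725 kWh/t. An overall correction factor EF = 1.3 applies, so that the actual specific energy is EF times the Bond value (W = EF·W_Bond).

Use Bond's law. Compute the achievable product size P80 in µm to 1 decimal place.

P80 = 311.5 µm

Bond:  W = 10 Wi (1/√P − 1/√F)
W_Bond = W / EF = 7.725 / 1.3 = 5.9423 kWh/t
P80^(−½) = W_Bond/(10 Wi) + F80^(−½)
  = 5.9423/(10·11.9) + 1/√22145 = 0.049935 + 0.006720 = 0.056655
P80 = (1/0.056655)² = 17.6506² = 311.54 µm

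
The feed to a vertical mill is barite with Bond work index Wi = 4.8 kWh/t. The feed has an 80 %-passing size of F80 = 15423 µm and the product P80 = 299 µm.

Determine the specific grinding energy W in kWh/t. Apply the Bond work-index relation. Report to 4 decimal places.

Bond:  W = 10 Wi (1/√P − 1/√F)
1/√299 = 0.057831;  1/√15423 = 0.008052
W = 10·4.8·(0.057831 − 0.008052) = 2.3894 kWh/t

W = 2.3894 kWh/t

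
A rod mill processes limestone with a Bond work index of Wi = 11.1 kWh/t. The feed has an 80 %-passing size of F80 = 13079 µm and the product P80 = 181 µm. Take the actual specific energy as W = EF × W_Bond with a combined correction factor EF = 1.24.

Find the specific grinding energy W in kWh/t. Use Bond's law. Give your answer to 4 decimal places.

W = 9.0272 kWh/t

W = 10·Wi·[P80^(−½) − F80^(−½)]
1/√181 = 0.074329;  1/√13079 = 0.008744
W = 10·11.1·(0.074329 − 0.008744) = 7.2800 kWh/t
W_actual = 1.24 × 7.2800 = 9.0272 kWh/t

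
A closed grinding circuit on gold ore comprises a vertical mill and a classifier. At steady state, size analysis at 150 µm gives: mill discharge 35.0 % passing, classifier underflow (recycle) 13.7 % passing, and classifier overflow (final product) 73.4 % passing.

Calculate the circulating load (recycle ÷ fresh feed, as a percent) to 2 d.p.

CL = 180.28 %

Balance %-passing 150 µm (r = R/F):
d + r·d = r·u + o → r(d−u) = o−d
r = (73.4 − 35.0)/(35.0 − 13.7) = 38.4/21.3 = 1.8028
CL = 100·r = 180.28 %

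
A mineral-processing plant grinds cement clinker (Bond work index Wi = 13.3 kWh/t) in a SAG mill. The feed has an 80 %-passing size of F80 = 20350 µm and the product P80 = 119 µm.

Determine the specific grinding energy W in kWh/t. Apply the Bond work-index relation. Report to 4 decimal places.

W = 10 Wi (1/√P80 − 1/√F80)  [Bond]
1/√119 = 0.091670;  1/√20350 = 0.007010
W = 10·13.3·(0.091670 − 0.007010) = 11.2598 kWh/t

W = 11.2598 kWh/t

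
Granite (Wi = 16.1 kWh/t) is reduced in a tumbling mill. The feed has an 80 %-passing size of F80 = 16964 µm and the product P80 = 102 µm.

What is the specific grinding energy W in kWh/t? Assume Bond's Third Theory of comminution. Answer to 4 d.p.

W = 10 Wi (1/√P80 − 1/√F80)  [Bond]
1/√102 = 0.099015;  1/√16964 = 0.007678
W = 10·16.1·(0.099015 − 0.007678) = 14.7053 kWh/t

W = 14.7053 kWh/t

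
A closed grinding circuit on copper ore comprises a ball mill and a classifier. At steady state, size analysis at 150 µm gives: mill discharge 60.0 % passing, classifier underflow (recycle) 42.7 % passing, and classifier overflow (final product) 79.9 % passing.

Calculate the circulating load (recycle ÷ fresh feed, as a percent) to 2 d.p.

Let r = R/F. Size balance at 150 µm:
(1+r)·d = r·u + o ⇒ r = (o−d)/(d−u)
r = (79.9 − 60.0)/(60.0 − 42.7) = 19.9/17.3 = 1.1503
CL = 100·r = 115.03 %

CL = 115.03 %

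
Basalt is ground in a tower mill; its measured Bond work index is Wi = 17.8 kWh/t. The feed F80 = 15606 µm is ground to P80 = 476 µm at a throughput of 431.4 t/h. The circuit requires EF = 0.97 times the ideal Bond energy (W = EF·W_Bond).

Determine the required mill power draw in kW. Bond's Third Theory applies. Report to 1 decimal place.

W = 10 Wi (P80^-0.5 − F80^-0.5)
W = 10·17.8·(1/√476 − 1/√15606) = 10·17.8·(0.037830) = 6.7338 kWh/t
Apply correction: 6.7338 × 0.97 = 6.5317 kWh/t
P_mill = W·ṁ = 6.5317·431.4 = 2817.8 kW

P = 2817.8 kW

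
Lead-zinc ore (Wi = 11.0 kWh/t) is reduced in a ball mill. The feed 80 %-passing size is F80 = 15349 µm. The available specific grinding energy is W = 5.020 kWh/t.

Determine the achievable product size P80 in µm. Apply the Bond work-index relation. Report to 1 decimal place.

P80 = 346.7 µm

W = 10 Wi / √P80 − 10 Wi / √F80
⇒ 1/√P80 = W/(10·Wi) + 1/√F80
  = 5.0200/(10·11.0) + 1/√15349 = 0.045636 + 0.008072 = 0.053708
P80 = (1/0.053708)² = 18.6192² = 346.68 µm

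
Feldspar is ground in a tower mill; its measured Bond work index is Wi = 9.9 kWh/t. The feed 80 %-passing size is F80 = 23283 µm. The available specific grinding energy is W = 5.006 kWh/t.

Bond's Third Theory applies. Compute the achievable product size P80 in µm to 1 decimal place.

P80 = 306.5 µm

W = 10 Wi / √P80 − 10 Wi / √F80
1/√P80 = 1/√F80 + W/(10·Wi)
  = 5.0060/(10·9.9) + 1/√23283 = 0.050566 + 0.006554 = 0.057119
P80 = (1/0.057119)² = 17.5072² = 306.50 µm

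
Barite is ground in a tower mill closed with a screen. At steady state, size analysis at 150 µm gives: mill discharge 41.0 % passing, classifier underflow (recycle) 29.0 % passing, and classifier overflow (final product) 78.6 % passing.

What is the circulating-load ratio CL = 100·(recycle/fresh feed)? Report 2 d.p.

Two-product formula at 150 µm:
(1+r)·d = r·u + o ⇒ r = (o−d)/(d−u)
r = (78.6 − 41.0)/(41.0 − 29.0) = 37.6/12.0 = 3.1333
CL = 100·r = 313.33 %

CL = 313.33 %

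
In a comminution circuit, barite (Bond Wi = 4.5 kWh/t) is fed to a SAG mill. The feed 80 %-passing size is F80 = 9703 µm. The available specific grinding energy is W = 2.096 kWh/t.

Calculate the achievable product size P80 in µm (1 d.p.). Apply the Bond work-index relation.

P80 = 310.7 µm

W_Bond = 10·Wi·(1/√P₈₀ − 1/√F₈₀)
⇒ 1/√P80 = W/(10 Wi) + 1/√F80
  = 2.0960/(10·4.5) + 1/√9703 = 0.046578 + 0.010152 = 0.056730
P80 = (1/0.056730)² = 17.6275² = 310.73 µm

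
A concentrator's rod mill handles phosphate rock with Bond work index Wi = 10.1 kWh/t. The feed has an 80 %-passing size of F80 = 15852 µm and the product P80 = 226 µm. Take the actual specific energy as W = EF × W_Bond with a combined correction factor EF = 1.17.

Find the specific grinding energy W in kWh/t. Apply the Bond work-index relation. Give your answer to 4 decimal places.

W = 10·Wi·(P80^(-½) − F80^(-½))
1/√226 = 0.066519;  1/√15852 = 0.007943
W = 10·10.1·(0.066519 − 0.007943) = 5.9162 kWh/t
Apply correction: 5.9162 × 1.17 = 6.9220 kWh/t

W = 6.9220 kWh/t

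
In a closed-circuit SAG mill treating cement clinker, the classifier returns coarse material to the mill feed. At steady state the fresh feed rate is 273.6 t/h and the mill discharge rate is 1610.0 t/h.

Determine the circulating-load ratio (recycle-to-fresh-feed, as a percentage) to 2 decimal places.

M = F + R at steady state, so:
R = M − F = 1610.0 − 273.6 = 1336.4 t/h
CL = 100·R/F = 100·1336.4/273.6 = 488.45 %

CL = 488.45 %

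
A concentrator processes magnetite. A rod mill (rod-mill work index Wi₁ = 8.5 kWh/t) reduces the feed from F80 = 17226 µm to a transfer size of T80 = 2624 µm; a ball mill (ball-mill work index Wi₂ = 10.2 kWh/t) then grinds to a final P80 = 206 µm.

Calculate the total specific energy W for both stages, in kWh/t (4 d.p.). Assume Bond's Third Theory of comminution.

W = 10·Wi·[P80^(−½) − F80^(−½)]
Stage 1 (17226→2624 µm, Wi₁=8.5): W₁ = 10·8.5·(0.019522 − 0.007619) = 1.0117 kWh/t
Stage 2 (2624→206 µm, Wi₂=10.2): W₂ = 10·10.2·(0.069673 − 0.019522) = 5.1155 kWh/t
W = W₁ + W₂ = 1.0117 + 5.1155 = 6.1272 kWh/t

W = 6.1272 kWh/t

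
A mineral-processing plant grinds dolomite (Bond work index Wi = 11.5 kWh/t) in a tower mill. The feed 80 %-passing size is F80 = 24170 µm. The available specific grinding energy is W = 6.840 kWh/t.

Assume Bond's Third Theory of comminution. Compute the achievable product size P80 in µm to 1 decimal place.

W = 10·Wi·[P80^(−½) − F80^(−½)]
P80^(−½) = W/(10 Wi) + F80^(−½)
  = 6.8400/(10·11.5) + 1/√24170 = 0.059478 + 0.006432 = 0.065910
P80 = (1/0.065910)² = 15.1721² = 230.19 µm

P80 = 230.2 µm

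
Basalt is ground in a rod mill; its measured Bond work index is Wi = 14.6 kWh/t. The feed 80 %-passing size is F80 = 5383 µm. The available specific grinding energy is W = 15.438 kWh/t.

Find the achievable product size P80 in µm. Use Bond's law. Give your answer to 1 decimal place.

W = 10 Wi (P80^-0.5 − F80^-0.5)
1/√P80 = 1/√F80 + W/(10·Wi)
  = 15.4380/(10·14.6) + 1/√5383 = 0.105740 + 0.013630 = 0.119369
P80 = (1/0.119369)² = 8.3774² = 70.18 µm

P80 = 70.2 µm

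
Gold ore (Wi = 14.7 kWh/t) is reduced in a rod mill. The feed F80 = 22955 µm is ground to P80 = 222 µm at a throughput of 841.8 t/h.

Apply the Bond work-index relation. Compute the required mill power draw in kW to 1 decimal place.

W = 10 Wi / √P80 − 10 Wi / √F80
W = 10·14.7·(1/√222 − 1/√22955) = 10·14.7·(0.060515) = 8.8958 kWh/t
P_mill = W·ṁ = 8.8958·841.8 = 7488.4 kW

P = 7488.4 kW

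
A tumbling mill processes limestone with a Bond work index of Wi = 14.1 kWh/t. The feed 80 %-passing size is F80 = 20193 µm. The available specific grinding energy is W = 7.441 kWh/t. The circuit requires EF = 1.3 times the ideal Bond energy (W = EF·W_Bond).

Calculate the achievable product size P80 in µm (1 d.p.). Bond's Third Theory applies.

W = 10 Wi (1/√P80 − 1/√F80)  [Bond]
W_Bond = W / EF = 7.441 / 1.3 = 5.7238 kWh/t
1/√P80 = 1/√F80 + W_Bond/(10·Wi)
  = 5.7238/(10·14.1) + 1/√20193 = 0.040595 + 0.007037 = 0.047632
P80 = (1/0.047632)² = 20.9944² = 440.76 µm

P80 = 440.8 µm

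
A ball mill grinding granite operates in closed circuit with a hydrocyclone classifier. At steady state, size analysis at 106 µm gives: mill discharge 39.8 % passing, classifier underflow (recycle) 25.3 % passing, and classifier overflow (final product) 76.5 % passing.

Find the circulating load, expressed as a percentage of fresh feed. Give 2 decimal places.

CL = 253.10 %

Mass balance on the −106 µm fraction:
d + r·d = r·u + o → r(d−u) = o−d
r = (76.5 − 39.8)/(39.8 − 25.3) = 36.7/14.5 = 2.5310
CL = 100·r = 253.10 %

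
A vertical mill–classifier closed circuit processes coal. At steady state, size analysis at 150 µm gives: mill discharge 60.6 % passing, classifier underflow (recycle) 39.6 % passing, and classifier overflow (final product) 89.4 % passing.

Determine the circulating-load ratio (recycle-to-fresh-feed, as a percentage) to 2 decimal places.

CL = 137.14 %

Two-product formula at 150 µm:
d + r·d = r·u + o → r(d−u) = o−d
r = (89.4 − 60.6)/(60.6 − 39.6) = 28.8/21.0 = 1.3714
CL = 100·r = 137.14 %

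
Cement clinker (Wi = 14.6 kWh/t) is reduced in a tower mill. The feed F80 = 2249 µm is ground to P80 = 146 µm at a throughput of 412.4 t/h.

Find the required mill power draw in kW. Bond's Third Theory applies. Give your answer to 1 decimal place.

W_Bond = 10·Wi·(1/√P₈₀ − 1/√F₈₀)
W = 10·14.6·(1/√146 − 1/√2249) = 10·14.6·(0.061674) = 9.0044 kWh/t
Mill draw = 9.0044 × 412.4 = 3713.4 kW

P = 3713.4 kW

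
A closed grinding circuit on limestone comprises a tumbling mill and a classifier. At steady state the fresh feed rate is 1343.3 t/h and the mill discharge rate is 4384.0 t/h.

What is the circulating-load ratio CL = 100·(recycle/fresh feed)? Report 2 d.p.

Discharge = new feed + return, hence
R = M − F = 4384.0 − 1343.3 = 3040.7 t/h
CL = 100·R/F = 100·3040.7/1343.3 = 226.36 %

CL = 226.36 %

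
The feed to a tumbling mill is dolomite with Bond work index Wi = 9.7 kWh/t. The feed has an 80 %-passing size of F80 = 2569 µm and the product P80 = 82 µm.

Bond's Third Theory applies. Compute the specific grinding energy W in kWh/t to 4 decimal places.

W = 10 Wi (1/√P80 − 1/√F80)  [Bond]
1/√82 = 0.110432;  1/√2569 = 0.019730
W = 10·9.7·(0.110432 − 0.019730) = 8.7981 kWh/t

W = 8.7981 kWh/t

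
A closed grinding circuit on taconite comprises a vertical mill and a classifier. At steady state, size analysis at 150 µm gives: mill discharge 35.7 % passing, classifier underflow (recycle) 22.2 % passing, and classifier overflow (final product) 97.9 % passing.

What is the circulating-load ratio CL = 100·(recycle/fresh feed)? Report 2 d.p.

Two-product formula at 150 µm:
d + r·d = r·u + o → r(d−u) = o−d
r = (97.9 − 35.7)/(35.7 − 22.2) = 62.2/13.5 = 4.6074
CL = 100·r = 460.74 %

CL = 460.74 %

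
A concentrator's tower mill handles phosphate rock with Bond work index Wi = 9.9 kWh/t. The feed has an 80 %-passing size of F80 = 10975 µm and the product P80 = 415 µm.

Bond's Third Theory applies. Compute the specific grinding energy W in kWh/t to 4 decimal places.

W = 3.9147 kWh/t

W = 10 Wi (1/√P80 − 1/√F80)  [Bond]
1/√415 = 0.049088;  1/√10975 = 0.009545
W = 10·9.9·(0.049088 − 0.009545) = 3.9147 kWh/t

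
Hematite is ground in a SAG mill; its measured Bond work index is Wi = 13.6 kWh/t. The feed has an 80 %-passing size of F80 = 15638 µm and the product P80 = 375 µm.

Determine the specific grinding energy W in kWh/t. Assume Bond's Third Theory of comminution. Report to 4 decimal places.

W = 5.9355 kWh/t

W = 10 Wi (P80^-0.5 − F80^-0.5)
1/√375 = 0.051640;  1/√15638 = 0.007997
W = 10·13.6·(0.051640 − 0.007997) = 5.9355 kWh/t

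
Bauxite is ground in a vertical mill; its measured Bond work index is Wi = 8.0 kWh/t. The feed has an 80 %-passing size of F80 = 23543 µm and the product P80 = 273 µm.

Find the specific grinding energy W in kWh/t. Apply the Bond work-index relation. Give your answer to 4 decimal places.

W = 4.3204 kWh/t

W = 10 Wi (1/√P80 − 1/√F80)  [Bond]
1/√273 = 0.060523;  1/√23543 = 0.006517
W = 10·8.0·(0.060523 − 0.006517) = 4.3204 kWh/t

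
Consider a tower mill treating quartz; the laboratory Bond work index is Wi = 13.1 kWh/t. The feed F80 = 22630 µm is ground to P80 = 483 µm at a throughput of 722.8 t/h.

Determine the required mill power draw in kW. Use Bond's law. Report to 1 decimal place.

P = 3679.0 kW

W_Bond = 10·Wi·(1/√P₈₀ − 1/√F₈₀)
W = 10·13.1·(1/√483 − 1/√22630) = 10·13.1·(0.038854) = 5.0899 kWh/t
P_mill = W·ṁ = 5.0899·722.8 = 3679.0 kW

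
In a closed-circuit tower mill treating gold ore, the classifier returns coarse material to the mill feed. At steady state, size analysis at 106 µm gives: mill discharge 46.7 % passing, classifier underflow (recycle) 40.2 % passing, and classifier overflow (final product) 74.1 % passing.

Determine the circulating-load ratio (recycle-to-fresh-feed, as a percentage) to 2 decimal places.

Balance %-passing 106 µm (r = R/F):
(1+r)·d = r·u + o ⇒ r = (o−d)/(d−u)
r = (74.1 − 46.7)/(46.7 − 40.2) = 27.4/6.5 = 4.2154
CL = 100·r = 421.54 %

CL = 421.54 %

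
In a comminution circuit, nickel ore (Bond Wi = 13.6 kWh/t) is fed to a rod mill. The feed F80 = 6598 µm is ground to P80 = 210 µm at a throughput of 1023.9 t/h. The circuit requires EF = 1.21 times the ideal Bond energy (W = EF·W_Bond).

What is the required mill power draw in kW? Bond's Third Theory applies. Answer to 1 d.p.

W = 10·Wi·(P80^(-½) − F80^(-½))
W = 10·13.6·(1/√210 − 1/√6598) = 10·13.6·(0.056696) = 7.7106 kWh/t
Corrected W = EF·W_Bond = 1.21·7.7106 = 9.3298 kWh/t
Mill draw = 9.3298 × 1023.9 = 9552.8 kW

P = 9552.8 kW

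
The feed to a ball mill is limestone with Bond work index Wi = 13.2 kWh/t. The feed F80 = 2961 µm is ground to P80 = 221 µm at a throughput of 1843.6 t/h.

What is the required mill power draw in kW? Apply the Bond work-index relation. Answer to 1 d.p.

P = 11897.6 kW

Bond: W = 10·Wi·(1/√P80 − 1/√F80)
W = 10·13.2·(1/√221 − 1/√2961) = 10·13.2·(0.048890) = 6.4535 kWh/t
Power = W × throughput = 6.4535 kWh/t × 1843.6 t/h = 11897.6 kW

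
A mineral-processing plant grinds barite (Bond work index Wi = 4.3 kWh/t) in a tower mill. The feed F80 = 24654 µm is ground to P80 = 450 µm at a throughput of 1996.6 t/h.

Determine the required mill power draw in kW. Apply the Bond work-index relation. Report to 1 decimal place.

P = 3500.4 kW

W = 10 Wi (1/√P80 − 1/√F80)  [Bond]
W = 10·4.3·(1/√450 − 1/√24654) = 10·4.3·(0.040772) = 1.7532 kWh/t
Power = W × throughput = 1.7532 kWh/t × 1996.6 t/h = 3500.4 kW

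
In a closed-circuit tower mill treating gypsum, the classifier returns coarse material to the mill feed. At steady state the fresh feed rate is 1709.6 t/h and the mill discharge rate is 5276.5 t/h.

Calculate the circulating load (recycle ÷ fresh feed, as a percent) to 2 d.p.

Steady state: M = F + R.
R = M − F = 5276.5 − 1709.6 = 3566.9 t/h
CL = 100·R/F = 100·3566.9/1709.6 = 208.64 %

CL = 208.64 %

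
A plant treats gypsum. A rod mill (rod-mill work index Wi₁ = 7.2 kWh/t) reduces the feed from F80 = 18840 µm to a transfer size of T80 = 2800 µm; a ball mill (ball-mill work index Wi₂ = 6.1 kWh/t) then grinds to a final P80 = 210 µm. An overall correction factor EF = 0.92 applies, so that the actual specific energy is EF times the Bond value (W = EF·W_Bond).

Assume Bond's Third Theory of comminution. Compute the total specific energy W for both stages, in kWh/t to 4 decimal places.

W_Bond = 10·Wi·(1/√P₈₀ − 1/√F₈₀)
Stage 1 (18840→2800 µm, Wi₁=7.2): W₁ = 10·7.2·(0.018898 − 0.007286) = 0.8361 kWh/t
Stage 2 (2800→210 µm, Wi₂=6.1): W₂ = 10·6.1·(0.069007 − 0.018898) = 3.0566 kWh/t
W = W₁ + W₂ = 0.8361 + 3.0566 = 3.8927 kWh/t
Apply correction: 3.8927 × 0.92 = 3.5813 kWh/t

W = 3.5813 kWh/t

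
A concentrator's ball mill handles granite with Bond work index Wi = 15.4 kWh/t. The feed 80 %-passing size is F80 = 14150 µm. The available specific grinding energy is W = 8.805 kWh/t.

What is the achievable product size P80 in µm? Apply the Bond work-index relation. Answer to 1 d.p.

Bond:  W = 10 Wi (1/√P − 1/√F)
⇒ 1/√P80 = W/(10 Wi) + 1/√F80
  = 8.8050/(10·15.4) + 1/√14150 = 0.057175 + 0.008407 = 0.065582
P80 = (1/0.065582)² = 15.2481² = 232.50 µm

P80 = 232.5 µm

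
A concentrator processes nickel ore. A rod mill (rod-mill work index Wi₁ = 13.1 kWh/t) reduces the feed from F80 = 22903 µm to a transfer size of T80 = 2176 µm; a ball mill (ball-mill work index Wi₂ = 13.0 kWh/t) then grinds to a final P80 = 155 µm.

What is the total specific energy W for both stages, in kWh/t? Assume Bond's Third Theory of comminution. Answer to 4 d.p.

W = 10·Wi·[P80^(−½) − F80^(−½)]
Stage 1 (22903→2176 µm, Wi₁=13.1): W₁ = 10·13.1·(0.021437 − 0.006608) = 1.9427 kWh/t
Stage 2 (2176→155 µm, Wi₂=13.0): W₂ = 10·13.0·(0.080322 − 0.021437) = 7.6550 kWh/t
W = W₁ + W₂ = 1.9427 + 7.6550 = 9.5977 kWh/t

W = 9.5977 kWh/t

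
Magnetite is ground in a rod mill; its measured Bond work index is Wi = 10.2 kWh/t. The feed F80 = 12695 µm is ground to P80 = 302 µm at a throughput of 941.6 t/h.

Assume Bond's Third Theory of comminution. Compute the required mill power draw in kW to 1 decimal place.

W = 10 Wi (1/√P80 − 1/√F80)  [Bond]
W = 10·10.2·(1/√302 − 1/√12695) = 10·10.2·(0.048668) = 4.9642 kWh/t
P = W·T = 4.9642·941.6 = 4674.3 kW

P = 4674.3 kW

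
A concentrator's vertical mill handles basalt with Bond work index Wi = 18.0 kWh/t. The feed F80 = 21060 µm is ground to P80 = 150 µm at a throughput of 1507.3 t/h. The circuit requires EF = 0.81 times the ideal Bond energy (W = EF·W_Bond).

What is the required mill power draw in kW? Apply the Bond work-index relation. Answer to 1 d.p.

P = 16429.3 kW

W_Bond = 10·Wi·(1/√P₈₀ − 1/√F₈₀)
W = 10·18.0·(1/√150 − 1/√21060) = 10·18.0·(0.074759) = 13.4566 kWh/t
Apply correction: 13.4566 × 0.81 = 10.8998 kWh/t
Mill draw = 10.8998 × 1507.3 = 16429.3 kW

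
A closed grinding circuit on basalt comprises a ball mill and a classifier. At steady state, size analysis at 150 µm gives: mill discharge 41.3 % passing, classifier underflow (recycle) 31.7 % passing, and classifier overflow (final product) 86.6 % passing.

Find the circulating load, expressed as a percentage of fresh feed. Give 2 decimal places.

Balance %-passing 150 µm (r = R/F):
Fd + Rd = Ru + Fo ⇒ R/F = (o−d)/(d−u)
r = (86.6 − 41.3)/(41.3 − 31.7) = 45.3/9.6 = 4.7188
CL = 100·r = 471.88 %

CL = 471.88 %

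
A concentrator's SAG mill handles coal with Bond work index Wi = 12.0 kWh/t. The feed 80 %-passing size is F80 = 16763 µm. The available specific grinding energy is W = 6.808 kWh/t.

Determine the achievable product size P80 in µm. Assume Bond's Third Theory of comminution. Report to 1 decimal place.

P80 = 240.7 µm

Bond:  W = 10 Wi (1/√P − 1/√F)
⇒ 1/√P80 = W/(10 Wi) + 1/√F80
  = 6.8080/(10·12.0) + 1/√16763 = 0.056733 + 0.007724 = 0.064457
P80 = (1/0.064457)² = 15.5142² = 240.69 µm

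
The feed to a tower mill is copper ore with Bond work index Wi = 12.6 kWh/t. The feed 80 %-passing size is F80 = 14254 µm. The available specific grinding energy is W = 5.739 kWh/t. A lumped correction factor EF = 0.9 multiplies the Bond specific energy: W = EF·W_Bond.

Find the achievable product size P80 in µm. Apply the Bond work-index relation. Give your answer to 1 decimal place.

W = 10 Wi (P80^-0.5 − F80^-0.5)
W_Bond = W / EF = 5.739 / 0.9 = 6.3767 kWh/t
⇒ 1/√P80 = W_Bond/(10 Wi) + 1/√F80
  = 6.3767/(10·12.6) + 1/√14254 = 0.050608 + 0.008376 = 0.058984
P80 = (1/0.058984)² = 16.9536² = 287.43 µm

P80 = 287.4 µm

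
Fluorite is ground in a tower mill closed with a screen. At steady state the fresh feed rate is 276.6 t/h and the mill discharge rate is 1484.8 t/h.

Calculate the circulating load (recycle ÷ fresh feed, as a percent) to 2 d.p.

CL = 436.80 %

Steady state: M = F + R.
R = M − F = 1484.8 − 276.6 = 1208.2 t/h
CL = 100·R/F = 100·1208.2/276.6 = 436.80 %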